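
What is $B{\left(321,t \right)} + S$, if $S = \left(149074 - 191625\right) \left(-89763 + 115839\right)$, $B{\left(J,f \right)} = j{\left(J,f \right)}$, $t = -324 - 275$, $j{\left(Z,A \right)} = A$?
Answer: $-1109560475$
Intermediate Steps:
$t = -599$
$B{\left(J,f \right)} = f$
$S = -1109559876$ ($S = \left(-42551\right) 26076 = -1109559876$)
$B{\left(321,t \right)} + S = -599 - 1109559876 = -1109560475$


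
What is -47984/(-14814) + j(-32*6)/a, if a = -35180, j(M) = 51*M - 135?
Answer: 917567849/260578260 ≈ 3.5213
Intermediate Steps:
j(M) = -135 + 51*M
-47984/(-14814) + j(-32*6)/a = -47984/(-14814) + (-135 + 51*(-32*6))/(-35180) = -47984*(-1/14814) + (-135 + 51*(-192))*(-1/35180) = 23992/7407 + (-135 - 9792)*(-1/35180) = 23992/7407 - 9927*(-1/35180) = 23992/7407 + 9927/35180 = 917567849/260578260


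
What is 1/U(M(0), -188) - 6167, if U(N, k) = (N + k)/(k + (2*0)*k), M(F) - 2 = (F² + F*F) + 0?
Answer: -573437/93 ≈ -6166.0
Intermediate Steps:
M(F) = 2 + 2*F² (M(F) = 2 + ((F² + F*F) + 0) = 2 + ((F² + F²) + 0) = 2 + (2*F² + 0) = 2 + 2*F²)
U(N, k) = (N + k)/k (U(N, k) = (N + k)/(k + 0*k) = (N + k)/(k + 0) = (N + k)/k)
1/U(M(0), -188) - 6167 = 1/(((2 + 2*0²) - 188)/(-188)) - 6167 = 1/(-((2 + 2*0) - 188)/188) - 6167 = 1/(-((2 + 0) - 188)/188) - 6167 = 1/(-(2 - 188)/188) - 6167 = 1/(-1/188*(-186)) - 6167 = 1/(93/94) - 6167 = 94/93 - 6167 = -573437/93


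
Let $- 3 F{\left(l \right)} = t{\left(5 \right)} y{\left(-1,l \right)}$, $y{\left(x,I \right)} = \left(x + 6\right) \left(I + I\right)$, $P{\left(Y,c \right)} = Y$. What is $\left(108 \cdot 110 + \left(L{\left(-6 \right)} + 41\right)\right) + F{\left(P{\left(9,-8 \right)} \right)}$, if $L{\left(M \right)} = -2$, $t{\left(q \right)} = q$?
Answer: $11769$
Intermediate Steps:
$y{\left(x,I \right)} = 2 I \left(6 + x\right)$ ($y{\left(x,I \right)} = \left(6 + x\right) 2 I = 2 I \left(6 + x\right)$)
$F{\left(l \right)} = - \frac{50 l}{3}$ ($F{\left(l \right)} = - \frac{5 \cdot 2 l \left(6 - 1\right)}{3} = - \frac{5 \cdot 2 l 5}{3} = - \frac{5 \cdot 10 l}{3} = - \frac{50 l}{3}$)
$\left(108 \cdot 110 + \left(L{\left(-6 \right)} + 41\right)\right) + F{\left(P{\left(9,-8 \right)} \right)} = \left(108 \cdot 110 + \left(-2 + 41\right)\right) - 150 = \left(11880 + 39\right) - 150 = 11919 - 150 = 11769$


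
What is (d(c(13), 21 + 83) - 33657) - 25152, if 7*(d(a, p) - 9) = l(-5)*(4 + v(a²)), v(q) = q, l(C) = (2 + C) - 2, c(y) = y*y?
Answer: -554425/7 ≈ -79204.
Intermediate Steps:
c(y) = y²
l(C) = C
d(a, p) = 43/7 - 5*a²/7 (d(a, p) = 9 + (-5*(4 + a²))/7 = 9 + (-20 - 5*a²)/7 = 9 + (-20/7 - 5*a²/7) = 43/7 - 5*a²/7)
(d(c(13), 21 + 83) - 33657) - 25152 = ((43/7 - 5*(13²)²/7) - 33657) - 25152 = ((43/7 - 5/7*169²) - 33657) - 25152 = ((43/7 - 5/7*28561) - 33657) - 25152 = ((43/7 - 142805/7) - 33657) - 25152 = (-142762/7 - 33657) - 25152 = -378361/7 - 25152 = -554425/7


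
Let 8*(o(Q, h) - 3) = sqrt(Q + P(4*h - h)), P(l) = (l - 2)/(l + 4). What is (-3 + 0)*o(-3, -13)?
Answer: -9 - 3*I*sqrt(35)/35 ≈ -9.0 - 0.50709*I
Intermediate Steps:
P(l) = (-2 + l)/(4 + l)
o(Q, h) = 3 + sqrt(Q + (-2 + 3*h)/(4 + 3*h))/8 (o(Q, h) = 3 + sqrt(Q + (-2 + (4*h - h))/(4 + (4*h - h)))/8 = 3 + sqrt(Q + (-2 + 3*h)/(4 + 3*h))/8)
(-3 + 0)*o(-3, -13) = (-3 + 0)*(3 + sqrt((-2 + 3*(-13) - 3*(4 + 3*(-13)))/(4 + 3*(-13)))/8) = -3*(3 + sqrt((-2 - 39 - 3*(4 - 39))/(4 - 39))/8) = -3*(3 + sqrt((-2 - 39 - 3*(-35))/(-35))/8) = -3*(3 + sqrt(-(-2 - 39 + 105)/35)/8) = -3*(3 + sqrt(-1/35*64)/8) = -3*(3 + sqrt(-64/35)/8) = -3*(3 + (8*I*sqrt(35)/35)/8) = -3*(3 + I*sqrt(35)/35) = -9 - 3*I*sqrt(35)/35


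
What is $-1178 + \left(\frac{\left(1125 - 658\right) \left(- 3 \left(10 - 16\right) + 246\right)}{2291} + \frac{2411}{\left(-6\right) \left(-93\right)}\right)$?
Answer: $- \frac{1431610979}{1278378} \approx -1119.9$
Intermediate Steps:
$-1178 + \left(\frac{\left(1125 - 658\right) \left(- 3 \left(10 - 16\right) + 246\right)}{2291} + \frac{2411}{\left(-6\right) \left(-93\right)}\right) = -1178 + \left(467 \left(\left(-3\right) \left(-6\right) + 246\right) \frac{1}{2291} + \frac{2411}{558}\right) = -1178 + \left(467 \left(18 + 246\right) \frac{1}{2291} + 2411 \cdot \frac{1}{558}\right) = -1178 + \left(467 \cdot 264 \cdot \frac{1}{2291} + \frac{2411}{558}\right) = -1178 + \left(123288 \cdot \frac{1}{2291} + \frac{2411}{558}\right) = -1178 + \left(\frac{123288}{2291} + \frac{2411}{558}\right) = -1178 + \frac{74318305}{1278378} = - \frac{1431610979}{1278378}$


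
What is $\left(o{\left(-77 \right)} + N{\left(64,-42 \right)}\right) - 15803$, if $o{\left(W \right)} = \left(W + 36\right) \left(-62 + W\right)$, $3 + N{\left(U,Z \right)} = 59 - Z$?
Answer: $-10006$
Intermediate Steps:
$N{\left(U,Z \right)} = 56 - Z$ ($N{\left(U,Z \right)} = -3 - \left(-59 + Z\right) = 56 - Z$)
$o{\left(W \right)} = \left(-62 + W\right) \left(36 + W\right)$ ($o{\left(W \right)} = \left(36 + W\right) \left(-62 + W\right) = \left(-62 + W\right) \left(36 + W\right)$)
$\left(o{\left(-77 \right)} + N{\left(64,-42 \right)}\right) - 15803 = \left(\left(-2232 + \left(-77\right)^{2} - -2002\right) + \left(56 - -42\right)\right) - 15803 = \left(\left(-2232 + 5929 + 2002\right) + \left(56 + 42\right)\right) - 15803 = \left(5699 + 98\right) - 15803 = 5797 - 15803 = -10006$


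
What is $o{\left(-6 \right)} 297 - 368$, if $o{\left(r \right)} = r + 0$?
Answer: $-2150$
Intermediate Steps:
$o{\left(r \right)} = r$
$o{\left(-6 \right)} 297 - 368 = \left(-6\right) 297 - 368 = -1782 - 368 = -2150$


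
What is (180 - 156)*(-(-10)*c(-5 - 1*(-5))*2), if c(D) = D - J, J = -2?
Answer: 960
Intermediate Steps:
c(D) = 2 + D (c(D) = D - 1*(-2) = D + 2 = 2 + D)
(180 - 156)*(-(-10)*c(-5 - 1*(-5))*2) = (180 - 156)*(-(-10)*(2 + (-5 - 1*(-5)))*2) = 24*(-(-10)*(2 + (-5 + 5))*2) = 24*(-(-10)*(2 + 0)*2) = 24*(-(-10)*2*2) = 24*(-2*(-10)*2) = 24*(20*2) = 24*40 = 960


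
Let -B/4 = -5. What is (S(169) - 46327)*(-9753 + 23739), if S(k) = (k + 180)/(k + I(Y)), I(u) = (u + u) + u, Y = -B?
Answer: -70619425884/109 ≈ -6.4788e+8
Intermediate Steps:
B = 20 (B = -4*(-5) = 20)
Y = -20 (Y = -1*20 = -20)
I(u) = 3*u (I(u) = 2*u + u = 3*u)
S(k) = (180 + k)/(-60 + k) (S(k) = (k + 180)/(k + 3*(-20)) = (180 + k)/(k - 60) = (180 + k)/(-60 + k))
(S(169) - 46327)*(-9753 + 23739) = ((180 + 169)/(-60 + 169) - 46327)*(-9753 + 23739) = (349/109 - 46327)*13986 = -5049294/109*13986 = -70619425884/109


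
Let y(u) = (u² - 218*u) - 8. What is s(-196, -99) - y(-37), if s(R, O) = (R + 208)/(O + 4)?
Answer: -895577/95 ≈ -9427.1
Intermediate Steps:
y(u) = -8 + u² - 218*u
s(R, O) = (208 + R)/(4 + O)
s(-196, -99) - y(-37) = (208 - 196)/(4 - 99) - (-8 + (-37)² - 218*(-37)) = 12/(-95) - (-8 + 1369 + 8066) = -1/95*12 - 1*9427 = -12/95 - 9427 = -895577/95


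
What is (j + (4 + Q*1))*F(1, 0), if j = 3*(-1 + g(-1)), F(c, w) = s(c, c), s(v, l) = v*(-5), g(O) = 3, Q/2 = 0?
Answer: -50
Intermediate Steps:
Q = 0 (Q = 2*0 = 0)
s(v, l) = -5*v
F(c, w) = -5*c
j = 6 (j = 3*(-1 + 3) = 3*2 = 6)
(j + (4 + Q*1))*F(1, 0) = (6 + (4 + 0*1))*(-5*1) = (6 + (4 + 0))*(-5) = (6 + 4)*(-5) = 10*(-5) = -50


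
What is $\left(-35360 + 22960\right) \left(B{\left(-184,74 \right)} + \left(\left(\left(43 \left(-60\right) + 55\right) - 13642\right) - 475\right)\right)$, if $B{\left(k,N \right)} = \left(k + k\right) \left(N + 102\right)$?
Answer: $1009484000$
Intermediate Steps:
$B{\left(k,N \right)} = 2 k \left(102 + N\right)$
$\left(-35360 + 22960\right) \left(B{\left(-184,74 \right)} + \left(\left(\left(43 \left(-60\right) + 55\right) - 13642\right) - 475\right)\right) = \left(-35360 + 22960\right) \left(2 \left(-184\right) \left(102 + 74\right) + \left(\left(\left(43 \left(-60\right) + 55\right) - 13642\right) - 475\right)\right) = - 12400 \left(2 \left(-184\right) 176 + \left(\left(\left(-2580 + 55\right) - 13642\right) - 475\right)\right) = - 12400 \left(-64768 - 16642\right) = \left(-12400\right) \left(-81410\right) = 1009484000$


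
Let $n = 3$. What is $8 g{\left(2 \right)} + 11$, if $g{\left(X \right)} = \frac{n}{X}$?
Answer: $23$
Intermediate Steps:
$g{\left(X \right)} = \frac{3}{X}$
$8 g{\left(2 \right)} + 11 = 8 \cdot \frac{3}{2} + 11 = 12 + 11 = 23$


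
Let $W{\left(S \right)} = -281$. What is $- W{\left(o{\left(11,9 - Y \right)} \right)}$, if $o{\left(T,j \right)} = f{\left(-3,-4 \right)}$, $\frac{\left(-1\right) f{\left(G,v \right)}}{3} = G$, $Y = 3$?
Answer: $281$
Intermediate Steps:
$f{\left(G,v \right)} = - 3 G$
$o{\left(T,j \right)} = 9$ ($o{\left(T,j \right)} = \left(-3\right) \left(-3\right) = 9$)
$- W{\left(o{\left(11,9 - Y \right)} \right)} = \left(-1\right) \left(-281\right) = 281$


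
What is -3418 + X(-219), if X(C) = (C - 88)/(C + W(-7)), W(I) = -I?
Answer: -724309/212 ≈ -3416.6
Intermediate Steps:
X(C) = (-88 + C)/(7 + C) (X(C) = (C - 88)/(C - 1*(-7)) = (-88 + C)/(C + 7) = (-88 + C)/(7 + C))
-3418 + X(-219) = -3418 + (-88 - 219)/(7 - 219) = -3418 - 307/(-212) = -3418 - 1/212*(-307) = -3418 + 307/212 = -724309/212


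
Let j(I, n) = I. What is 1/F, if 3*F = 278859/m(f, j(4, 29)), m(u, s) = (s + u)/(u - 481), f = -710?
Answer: 706/110707023 ≈ 6.3772e-6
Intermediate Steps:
m(u, s) = (s + u)/(-481 + u)
F = 110707023/706 (F = (278859/(((4 - 710)/(-481 - 710))))/3 = (278859/((-706/(-1191))))/3 = (278859/((-1/1191*(-706))))/3 = (278859/(706/1191))/3 = (278859*(1191/706))/3 = (⅓)*(332121069/706) = 110707023/706 ≈ 1.5681e+5)
1/F = 1/(110707023/706) = 706/110707023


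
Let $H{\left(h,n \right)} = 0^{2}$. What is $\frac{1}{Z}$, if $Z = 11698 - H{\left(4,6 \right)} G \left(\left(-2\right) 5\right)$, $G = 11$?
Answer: $\frac{1}{11698} \approx 8.5485 \cdot 10^{-5}$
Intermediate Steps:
$H{\left(h,n \right)} = 0$
$Z = 11698$ ($Z = 11698 - 0 \cdot 11 \left(\left(-2\right) 5\right) = 11698 - 0 \left(-10\right) = 11698 - 0 = 11698 + 0 = 11698$)
$\frac{1}{Z} = \frac{1}{11698}$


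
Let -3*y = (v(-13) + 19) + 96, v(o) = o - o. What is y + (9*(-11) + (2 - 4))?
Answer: -418/3 ≈ -139.33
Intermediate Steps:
v(o) = 0
y = -115/3 (y = -((0 + 19) + 96)/3 = -(19 + 96)/3 = -1/3*115 = -115/3 ≈ -38.333)
y + (9*(-11) + (2 - 4)) = -115/3 + (9*(-11) + (2 - 4)) = -115/3 + (-99 - 2) = -115/3 - 101 = -418/3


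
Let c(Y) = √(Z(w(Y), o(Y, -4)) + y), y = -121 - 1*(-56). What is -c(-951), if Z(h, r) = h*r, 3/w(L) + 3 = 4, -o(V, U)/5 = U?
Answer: -I*√5 ≈ -2.2361*I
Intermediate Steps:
o(V, U) = -5*U
w(L) = 3 (w(L) = 3/(-3 + 4) = 3/1 = 3*1 = 3)
y = -65 (y = -121 + 56 = -65)
c(Y) = I*√5 (c(Y) = √(3*(-5*(-4)) - 65) = √(3*20 - 65) = √(60 - 65) = √(-5) = I*√5)
-c(-951) = -I*√5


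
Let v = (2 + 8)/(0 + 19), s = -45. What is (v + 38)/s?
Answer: -244/285 ≈ -0.85614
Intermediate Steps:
v = 10/19 ≈ 0.52632
(v + 38)/s = (10/19 + 38)/(-45) = -1/45*732/19 = -244/285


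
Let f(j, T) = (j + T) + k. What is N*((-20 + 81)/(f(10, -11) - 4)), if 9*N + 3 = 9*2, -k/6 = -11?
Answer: 5/3 ≈ 1.6667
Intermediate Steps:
k = 66 (k = -6*(-11) = 66)
f(j, T) = 66 + T + j (f(j, T) = (j + T) + 66 = (T + j) + 66 = 66 + T + j)
N = 5/3 (N = -⅓ + (9*2)/9 = -⅓ + (⅑)*18 = -⅓ + 2 = 5/3 ≈ 1.6667)
N*((-20 + 81)/(f(10, -11) - 4)) = 5*((-20 + 81)/((66 - 11 + 10) - 4))/3 = 5*(61/(65 - 4))/3 = 5*(61/61)/3 = 5*(61*(1/61))/3 = (5/3)*1 = 5/3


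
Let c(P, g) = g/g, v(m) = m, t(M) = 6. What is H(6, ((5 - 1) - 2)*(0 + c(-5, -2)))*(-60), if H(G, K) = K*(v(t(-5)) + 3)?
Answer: -1080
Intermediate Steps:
c(P, g) = 1
H(G, K) = 9*K (H(G, K) = K*(6 + 3) = K*9 = 9*K)
H(6, ((5 - 1) - 2)*(0 + c(-5, -2)))*(-60) = (9*(((5 - 1) - 2)*(0 + 1)))*(-60) = (9*((4 - 2)*1))*(-60) = (9*(2*1))*(-60) = (9*2)*(-60) = 18*(-60) = -1080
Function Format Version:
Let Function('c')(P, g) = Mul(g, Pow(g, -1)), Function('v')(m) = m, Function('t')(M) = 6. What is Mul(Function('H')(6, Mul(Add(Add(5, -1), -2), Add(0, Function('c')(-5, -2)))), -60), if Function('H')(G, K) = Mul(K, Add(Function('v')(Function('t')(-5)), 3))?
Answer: -1080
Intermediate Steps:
Function('c')(P, g) = 1
Function('H')(G, K) = Mul(9, K) (Function('H')(G, K) = Mul(K, Add(6, 3)) = Mul(K, 9) = Mul(9, K))
Mul(Function('H')(6, Mul(Add(Add(5, -1), -2), Add(0, Function('c')(-5, -2)))), -60) = Mul(Mul(9, Mul(Add(Add(5, -1), -2), Add(0, 1))), -60) = Mul(Mul(9, Mul(Add(4, -2), 1)), -60) = Mul(Mul(9, Mul(2, 1)), -60) = Mul(Mul(9, 2), -60) = Mul(18, -60) = -1080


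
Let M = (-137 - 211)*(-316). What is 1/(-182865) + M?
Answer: 20109298319/182865 ≈ 1.0997e+5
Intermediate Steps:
M = 109968 (M = -348*(-316) = 109968)
1/(-182865) + M = 1/(-182865) + 109968 = -1/182865 + 109968 = 20109298319/182865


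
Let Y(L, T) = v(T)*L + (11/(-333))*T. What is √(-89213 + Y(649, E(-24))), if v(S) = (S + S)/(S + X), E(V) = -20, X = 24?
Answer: I*√1179148523/111 ≈ 309.36*I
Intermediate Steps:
v(S) = 2*S/(24 + S) (v(S) = (S + S)/(S + 24) = (2*S)/(24 + S) = 2*S/(24 + S))
Y(L, T) = -11*T/333 + 2*L*T/(24 + T) (Y(L, T) = (2*T/(24 + T))*L + (11/(-333))*T = 2*L*T/(24 + T) + (11*(-1/333))*T = 2*L*T/(24 + T) - 11*T/333 = -11*T/333 + 2*L*T/(24 + T))
√(-89213 + Y(649, E(-24))) = √(-89213 + (1/333)*(-20)*(-264 - 11*(-20) + 666*649)/(24 - 20)) = √(-89213 + (1/333)*(-20)*(-264 + 220 + 432234)/4) = √(-89213 + (1/333)*(-20)*(¼)*432190) = √(-89213 - 2160950/333) = √(-31868879/333) = I*√1179148523/111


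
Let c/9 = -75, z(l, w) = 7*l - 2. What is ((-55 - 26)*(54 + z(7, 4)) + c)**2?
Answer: 78428736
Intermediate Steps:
z(l, w) = -2 + 7*l
c = -675 (c = 9*(-75) = -675)
((-55 - 26)*(54 + z(7, 4)) + c)**2 = ((-55 - 26)*(54 + (-2 + 7*7)) - 675)**2 = (-81*(54 + (-2 + 49)) - 675)**2 = (-81*(54 + 47) - 675)**2 = (-81*101 - 675)**2 = (-8181 - 675)**2 = (-8856)**2 = 78428736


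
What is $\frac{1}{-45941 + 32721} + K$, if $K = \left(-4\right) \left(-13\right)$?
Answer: $\frac{687439}{13220} \approx 52.0$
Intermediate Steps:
$K = 52$
$\frac{1}{-45941 + 32721} + K = \frac{1}{-45941 + 32721} + 52 = \frac{1}{-13220} + 52 = - \frac{1}{13220} + 52 = \frac{687439}{13220}$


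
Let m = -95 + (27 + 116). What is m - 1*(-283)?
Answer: 331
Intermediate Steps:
m = 48 (m = -95 + 143 = 48)
m - 1*(-283) = 48 - 1*(-283) = 48 + 283 = 331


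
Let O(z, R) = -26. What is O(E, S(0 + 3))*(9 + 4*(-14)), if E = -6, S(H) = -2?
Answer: 1222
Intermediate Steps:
O(E, S(0 + 3))*(9 + 4*(-14)) = -26*(9 + 4*(-14)) = -26*(9 - 56) = -26*(-47) = 1222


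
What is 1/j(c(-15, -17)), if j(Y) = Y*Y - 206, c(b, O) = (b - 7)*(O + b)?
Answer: 1/495410 ≈ 2.0185e-6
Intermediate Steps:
c(b, O) = (-7 + b)*(O + b)
j(Y) = -206 + Y**2 (j(Y) = Y**2 - 206 = -206 + Y**2)
1/j(c(-15, -17)) = 1/(-206 + ((-15)**2 - 7*(-17) - 7*(-15) - 17*(-15))**2) = 1/(-206 + (225 + 119 + 105 + 255)**2) = 1/(-206 + 704**2) = 1/(-206 + 495616) = 1/495410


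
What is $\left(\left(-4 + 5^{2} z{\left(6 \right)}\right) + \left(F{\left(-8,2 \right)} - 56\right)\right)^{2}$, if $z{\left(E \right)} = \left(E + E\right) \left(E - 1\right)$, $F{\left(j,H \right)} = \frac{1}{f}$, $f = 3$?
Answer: $\frac{18671041}{9} \approx 2.0746 \cdot 10^{6}$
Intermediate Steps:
$F{\left(j,H \right)} = \frac{1}{3}$
$z{\left(E \right)} = 2 E \left(-1 + E\right)$
$\left(\left(-4 + 5^{2} z{\left(6 \right)}\right) + \left(F{\left(-8,2 \right)} - 56\right)\right)^{2} = \left(\left(-4 + 5^{2} \cdot 2 \cdot 6 \left(-1 + 6\right)\right) + \left(\frac{1}{3} - 56\right)\right)^{2} = \left(\left(-4 + 25 \cdot 2 \cdot 6 \cdot 5\right) - \frac{167}{3}\right)^{2} = \left(\left(-4 + 25 \cdot 60\right) - \frac{167}{3}\right)^{2} = \left(\left(-4 + 1500\right) - \frac{167}{3}\right)^{2} = \left(1496 - \frac{167}{3}\right)^{2} = \left(\frac{4321}{3}\right)^{2} = \frac{18671041}{9}$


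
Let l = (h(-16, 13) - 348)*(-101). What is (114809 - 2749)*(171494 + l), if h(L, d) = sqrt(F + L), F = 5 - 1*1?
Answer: 23156302520 - 22636120*I*sqrt(3) ≈ 2.3156e+10 - 3.9207e+7*I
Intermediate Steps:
F = 4 (F = 5 - 1 = 4)
h(L, d) = sqrt(4 + L)
l = 35148 - 202*I*sqrt(3) (l = (sqrt(4 - 16) - 348)*(-101) = (sqrt(-12) - 348)*(-101) = (2*I*sqrt(3) - 348)*(-101) = (-348 + 2*I*sqrt(3))*(-101) = 35148 - 202*I*sqrt(3) ≈ 35148.0 - 349.87*I)
(114809 - 2749)*(171494 + l) = (114809 - 2749)*(171494 + (35148 - 202*I*sqrt(3))) = 112060*(206642 - 202*I*sqrt(3)) = 23156302520 - 22636120*I*sqrt(3)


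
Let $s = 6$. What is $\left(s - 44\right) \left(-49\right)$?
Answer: $1862$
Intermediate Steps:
$\left(s - 44\right) \left(-49\right) = \left(6 - 44\right) \left(-49\right) = \left(-38\right) \left(-49\right) = 1862$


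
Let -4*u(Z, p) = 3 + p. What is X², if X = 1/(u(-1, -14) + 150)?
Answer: 16/373321 ≈ 4.2859e-5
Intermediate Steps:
u(Z, p) = -¾ - p/4 (u(Z, p) = -(3 + p)/4 = -¾ - p/4)
X = 4/611 (X = 1/((-¾ - ¼*(-14)) + 150) = 1/((-¾ + 7/2) + 150) = 1/(11/4 + 150) = 1/(611/4) = 4/611 ≈ 0.0065466)
X² = (4/611)² = 16/373321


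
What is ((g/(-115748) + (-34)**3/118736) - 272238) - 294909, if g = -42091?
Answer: -487159909802127/858965908 ≈ -5.6715e+5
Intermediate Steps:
((g/(-115748) + (-34)**3/118736) - 272238) - 294909 = ((-42091/(-115748) + (-34)**3/118736) - 272238) - 294909 = ((-42091*(-1/115748) - 39304*1/118736) - 272238) - 294909 = ((42091/115748 - 4913/14842) - 272238) - 294909 = (28022349/858965908 - 272238) - 294909 = -233843132839755/858965908 - 294909 = -487159909802127/858965908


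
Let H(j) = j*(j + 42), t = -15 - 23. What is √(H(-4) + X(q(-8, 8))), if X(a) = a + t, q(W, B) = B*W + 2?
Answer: 6*I*√7 ≈ 15.875*I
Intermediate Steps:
q(W, B) = 2 + B*W
t = -38
H(j) = j*(42 + j)
X(a) = -38 + a (X(a) = a - 38 = -38 + a)
√(H(-4) + X(q(-8, 8))) = √(-4*(42 - 4) + (-38 + (2 + 8*(-8)))) = √(-4*38 + (-38 + (2 - 64))) = √(-152 + (-38 - 62)) = √(-152 - 100) = √(-252) = 6*I*√7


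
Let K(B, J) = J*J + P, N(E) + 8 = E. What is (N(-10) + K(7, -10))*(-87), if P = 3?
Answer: -7395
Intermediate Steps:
N(E) = -8 + E
K(B, J) = 3 + J² (K(B, J) = J*J + 3 = J² + 3 = 3 + J²)
(N(-10) + K(7, -10))*(-87) = ((-8 - 10) + (3 + (-10)²))*(-87) = (-18 + (3 + 100))*(-87) = (-18 + 103)*(-87) = 85*(-87) = -7395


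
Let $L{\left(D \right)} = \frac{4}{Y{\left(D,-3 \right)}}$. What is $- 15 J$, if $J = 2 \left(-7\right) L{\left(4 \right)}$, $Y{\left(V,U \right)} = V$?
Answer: $210$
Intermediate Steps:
$L{\left(D \right)} = \frac{4}{D}$
$J = -14$ ($J = 2 \left(-7\right) \frac{4}{4} = - 14 \cdot 4 \cdot \frac{1}{4} = \left(-14\right) 1 = -14$)
$- 15 J = \left(-15\right) \left(-14\right) = 210$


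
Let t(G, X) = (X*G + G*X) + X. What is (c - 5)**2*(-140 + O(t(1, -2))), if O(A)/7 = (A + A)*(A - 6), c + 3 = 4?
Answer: 13888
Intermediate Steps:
t(G, X) = X + 2*G*X (t(G, X) = (G*X + G*X) + X = 2*G*X + X = X + 2*G*X)
c = 1 (c = -3 + 4 = 1)
O(A) = 14*A*(-6 + A) (O(A) = 7*((A + A)*(A - 6)) = 7*((2*A)*(-6 + A)) = 7*(2*A*(-6 + A)) = 14*A*(-6 + A))
(c - 5)**2*(-140 + O(t(1, -2))) = (1 - 5)**2*(-140 + 14*(-2*(1 + 2*1))*(-6 - 2*(1 + 2*1))) = (-4)**2*(-140 + 14*(-2*(1 + 2))*(-6 - 2*(1 + 2))) = 16*(-140 + 14*(-2*3)*(-6 - 2*3)) = 16*(-140 + 14*(-6)*(-6 - 6)) = 16*(-140 + 14*(-6)*(-12)) = 16*(-140 + 1008) = 16*868 = 13888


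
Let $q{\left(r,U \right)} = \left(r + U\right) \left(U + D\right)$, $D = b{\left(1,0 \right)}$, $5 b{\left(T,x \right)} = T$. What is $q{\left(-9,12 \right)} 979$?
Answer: $\frac{179157}{5} \approx 35831.0$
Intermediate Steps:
$b{\left(T,x \right)} = \frac{T}{5}$
$D = \frac{1}{5}$ ($D = \frac{1}{5} \cdot 1 = \frac{1}{5} \approx 0.2$)
$q{\left(r,U \right)} = \left(\frac{1}{5} + U\right) \left(U + r\right)$ ($q{\left(r,U \right)} = \left(r + U\right) \left(U + \frac{1}{5}\right) = \left(U + r\right) \left(\frac{1}{5} + U\right) = \left(\frac{1}{5} + U\right) \left(U + r\right)$)
$q{\left(-9,12 \right)} 979 = \left(12^{2} + \frac{1}{5} \cdot 12 + \frac{1}{5} \left(-9\right) + 12 \left(-9\right)\right) 979 = \left(144 + \frac{12}{5} - \frac{9}{5} - 108\right) 979 = \frac{183}{5} \cdot 979 = \frac{179157}{5}$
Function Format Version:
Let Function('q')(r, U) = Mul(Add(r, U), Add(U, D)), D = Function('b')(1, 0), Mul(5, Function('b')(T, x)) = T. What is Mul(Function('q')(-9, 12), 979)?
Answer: Rational(179157, 5) ≈ 35831.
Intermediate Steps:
Function('b')(T, x) = Mul(Rational(1, 5), T)
D = Rational(1, 5) (D = Mul(Rational(1, 5), 1) = Rational(1, 5) ≈ 0.20000)
Function('q')(r, U) = Mul(Add(Rational(1, 5), U), Add(U, r)) (Function('q')(r, U) = Mul(Add(r, U), Add(U, Rational(1, 5))) = Mul(Add(U, r), Add(Rational(1, 5), U)) = Mul(Add(Rational(1, 5), U), Add(U, r)))
Mul(Function('q')(-9, 12), 979) = Mul(Add(Pow(12, 2), Mul(Rational(1, 5), 12), Mul(Rational(1, 5), -9), Mul(12, -9)), 979) = Mul(Add(144, Rational(12, 5), Rational(-9, 5), -108), 979) = Mul(Rational(183, 5), 979) = Rational(179157, 5)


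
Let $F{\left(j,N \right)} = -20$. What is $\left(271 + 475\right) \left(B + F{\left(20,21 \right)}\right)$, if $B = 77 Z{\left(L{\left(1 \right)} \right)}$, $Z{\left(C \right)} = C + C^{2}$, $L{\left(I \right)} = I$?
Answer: $99964$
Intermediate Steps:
$B = 154$ ($B = 77 \cdot 1 \left(1 + 1\right) = 77 \cdot 1 \cdot 2 = 77 \cdot 2 = 154$)
$\left(271 + 475\right) \left(B + F{\left(20,21 \right)}\right) = \left(271 + 475\right) \left(154 - 20\right) = 746 \cdot 134 = 99964$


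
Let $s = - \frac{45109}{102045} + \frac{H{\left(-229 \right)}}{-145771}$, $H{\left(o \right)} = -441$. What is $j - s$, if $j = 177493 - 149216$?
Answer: $\frac{420632608911709}{14875201695} \approx 28277.0$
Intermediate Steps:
$s = - \frac{6530582194}{14875201695}$ ($s = - \frac{45109}{102045} - \frac{441}{-145771} = \left(-45109\right) \frac{1}{102045} - - \frac{441}{145771} = - \frac{45109}{102045} + \frac{441}{145771} = - \frac{6530582194}{14875201695} \approx -0.43902$)
$j = 28277$ ($j = 177493 - 149216 = 28277$)
$j - s = 28277 - - \frac{6530582194}{14875201695} = 28277 + \frac{6530582194}{14875201695} = \frac{420632608911709}{14875201695}$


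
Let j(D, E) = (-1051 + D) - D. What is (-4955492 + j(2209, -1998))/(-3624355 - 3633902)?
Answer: 550727/806473 ≈ 0.68288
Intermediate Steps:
j(D, E) = -1051
(-4955492 + j(2209, -1998))/(-3624355 - 3633902) = (-4955492 - 1051)/(-3624355 - 3633902) = -4956543/(-7258257) = -4956543*(-1/7258257) = 550727/806473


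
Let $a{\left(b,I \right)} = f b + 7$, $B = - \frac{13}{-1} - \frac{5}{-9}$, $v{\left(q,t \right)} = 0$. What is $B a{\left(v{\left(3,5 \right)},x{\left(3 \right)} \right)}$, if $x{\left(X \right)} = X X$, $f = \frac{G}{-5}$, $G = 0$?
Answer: $\frac{854}{9} \approx 94.889$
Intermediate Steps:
$f = 0$ ($f = \frac{0}{-5} = 0 \left(- \frac{1}{5}\right) = 0$)
$x{\left(X \right)} = X^{2}$
$B = \frac{122}{9}$ ($B = \left(-13\right) \left(-1\right) - - \frac{5}{9} = 13 + \frac{5}{9} = \frac{122}{9} \approx 13.556$)
$a{\left(b,I \right)} = 7$ ($a{\left(b,I \right)} = 0 b + 7 = 0 + 7 = 7$)
$B a{\left(v{\left(3,5 \right)},x{\left(3 \right)} \right)} = \frac{122}{9} \cdot 7 = \frac{854}{9}$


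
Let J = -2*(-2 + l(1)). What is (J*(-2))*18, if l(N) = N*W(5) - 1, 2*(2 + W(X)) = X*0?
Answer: -360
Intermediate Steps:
W(X) = -2 (W(X) = -2 + (X*0)/2 = -2 + (½)*0 = -2 + 0 = -2)
l(N) = -1 - 2*N (l(N) = N*(-2) - 1 = -2*N - 1 = -1 - 2*N)
J = 10 (J = -2*(-2 + (-1 - 2*1)) = -2*(-2 + (-1 - 2)) = -2*(-2 - 3) = -2*(-5) = 10)
(J*(-2))*18 = (10*(-2))*18 = -20*18 = -360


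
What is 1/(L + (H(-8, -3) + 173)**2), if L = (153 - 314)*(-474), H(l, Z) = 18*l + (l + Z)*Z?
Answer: 1/80158 ≈ 1.2475e-5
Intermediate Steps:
H(l, Z) = 18*l + Z*(Z + l) (H(l, Z) = 18*l + (Z + l)*Z = 18*l + Z*(Z + l))
L = 76314 (L = -161*(-474) = 76314)
1/(L + (H(-8, -3) + 173)**2) = 1/(76314 + (((-3)**2 + 18*(-8) - 3*(-8)) + 173)**2) = 1/(76314 + ((9 - 144 + 24) + 173)**2) = 1/(76314 + (-111 + 173)**2) = 1/(76314 + 62**2) = 1/(76314 + 3844) = 1/80158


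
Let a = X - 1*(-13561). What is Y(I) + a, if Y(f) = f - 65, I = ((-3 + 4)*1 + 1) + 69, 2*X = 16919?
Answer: 44053/2 ≈ 22027.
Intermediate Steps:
X = 16919/2 (X = (½)*16919 = 16919/2 ≈ 8459.5)
I = 71 (I = (1*1 + 1) + 69 = (1 + 1) + 69 = 2 + 69 = 71)
Y(f) = -65 + f
a = 44041/2 (a = 16919/2 - 1*(-13561) = 16919/2 + 13561 = 44041/2 ≈ 22021.)
Y(I) + a = (-65 + 71) + 44041/2 = 6 + 44041/2 = 44053/2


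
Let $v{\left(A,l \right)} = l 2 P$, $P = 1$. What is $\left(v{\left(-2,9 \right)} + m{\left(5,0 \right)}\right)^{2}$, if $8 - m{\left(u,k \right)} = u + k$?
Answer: $441$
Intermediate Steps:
$v{\left(A,l \right)} = 2 l$ ($v{\left(A,l \right)} = l 2 \cdot 1 = 2 l 1 = 2 l$)
$m{\left(u,k \right)} = 8 - k - u$ ($m{\left(u,k \right)} = 8 - \left(u + k\right) = 8 - \left(k + u\right) = 8 - k - u$)
$\left(v{\left(-2,9 \right)} + m{\left(5,0 \right)}\right)^{2} = \left(2 \cdot 9 - -3\right)^{2} = \left(18 + \left(8 + 0 - 5\right)\right)^{2} = \left(18 + 3\right)^{2} = 21^{2} = 441$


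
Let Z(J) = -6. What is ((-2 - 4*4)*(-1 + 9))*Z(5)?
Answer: 864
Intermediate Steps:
((-2 - 4*4)*(-1 + 9))*Z(5) = ((-2 - 4*4)*(-1 + 9))*(-6) = ((-2 - 16)*8)*(-6) = -18*8*(-6) = -144*(-6) = 864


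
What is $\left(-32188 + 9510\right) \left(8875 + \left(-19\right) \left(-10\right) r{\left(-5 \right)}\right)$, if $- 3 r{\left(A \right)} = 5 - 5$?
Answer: $-201267250$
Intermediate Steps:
$r{\left(A \right)} = 0$ ($r{\left(A \right)} = - \frac{5 - 5}{3} = \left(- \frac{1}{3}\right) 0 = 0$)
$\left(-32188 + 9510\right) \left(8875 + \left(-19\right) \left(-10\right) r{\left(-5 \right)}\right) = \left(-32188 + 9510\right) \left(8875 + \left(-19\right) \left(-10\right) 0\right) = - 22678 \left(8875 + 190 \cdot 0\right) = - 22678 \left(8875 + 0\right) = \left(-22678\right) 8875 = -201267250$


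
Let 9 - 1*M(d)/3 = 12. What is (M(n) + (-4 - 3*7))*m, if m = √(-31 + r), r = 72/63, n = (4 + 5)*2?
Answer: -34*I*√1463/7 ≈ -185.78*I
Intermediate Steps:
n = 18 (n = 9*2 = 18)
r = 8/7 (r = 72*(1/63) = 8/7 ≈ 1.1429)
m = I*√1463/7 (m = √(-31 + 8/7) = √(-209/7) = I*√1463/7 ≈ 5.4642*I)
M(d) = -9 (M(d) = 27 - 3*12 = 27 - 36 = -9)
(M(n) + (-4 - 3*7))*m = (-9 + (-4 - 3*7))*(I*√1463/7) = (-9 + (-4 - 21))*(I*√1463/7) = (-9 - 25)*(I*√1463/7) = -34*I*√1463/7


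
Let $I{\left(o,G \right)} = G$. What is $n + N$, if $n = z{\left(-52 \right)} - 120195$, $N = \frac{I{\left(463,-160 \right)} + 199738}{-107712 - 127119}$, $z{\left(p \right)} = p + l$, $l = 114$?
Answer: $- \frac{9403717367}{78277} \approx -1.2013 \cdot 10^{5}$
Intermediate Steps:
$z{\left(p \right)} = 114 + p$ ($z{\left(p \right)} = p + 114 = 114 + p$)
$N = - \frac{66526}{78277}$ ($N = \frac{-160 + 199738}{-107712 - 127119} = \frac{199578}{-234831} = 199578 \left(- \frac{1}{234831}\right) = - \frac{66526}{78277} \approx -0.84988$)
$n = -120133$ ($n = \left(114 - 52\right) - 120195 = 62 - 120195 = -120133$)
$n + N = -120133 - \frac{66526}{78277} = - \frac{9403717367}{78277}$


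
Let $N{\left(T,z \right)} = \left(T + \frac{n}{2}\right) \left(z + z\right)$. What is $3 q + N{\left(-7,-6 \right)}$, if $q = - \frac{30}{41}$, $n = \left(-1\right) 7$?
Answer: $\frac{5076}{41} \approx 123.8$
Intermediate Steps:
$n = -7$
$N{\left(T,z \right)} = 2 z \left(- \frac{7}{2} + T\right)$ ($N{\left(T,z \right)} = \left(T - \frac{7}{2}\right) \left(z + z\right) = \left(T - \frac{7}{2}\right) 2 z = \left(- \frac{7}{2} + T\right) 2 z = 2 z \left(- \frac{7}{2} + T\right)$)
$q = - \frac{30}{41}$ ($q = \left(-30\right) \frac{1}{41} = - \frac{30}{41} \approx -0.73171$)
$3 q + N{\left(-7,-6 \right)} = 3 \left(- \frac{30}{41}\right) - 6 \left(-7 + 2 \left(-7\right)\right) = - \frac{90}{41} - 6 \left(-7 - 14\right) = - \frac{90}{41} - -126 = - \frac{90}{41} + 126 = \frac{5076}{41}$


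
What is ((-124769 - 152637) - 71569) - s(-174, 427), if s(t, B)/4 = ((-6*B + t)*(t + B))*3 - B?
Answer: 7959229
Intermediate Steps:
s(t, B) = -4*B + 12*(B + t)*(t - 6*B) (s(t, B) = 4*(((-6*B + t)*(t + B))*3 - B) = 4*(((t - 6*B)*(B + t))*3 - B) = 4*(((B + t)*(t - 6*B))*3 - B) = 4*(3*(B + t)*(t - 6*B) - B) = 4*(-B + 3*(B + t)*(t - 6*B)) = -4*B + 12*(B + t)*(t - 6*B))
((-124769 - 152637) - 71569) - s(-174, 427) = ((-124769 - 152637) - 71569) - (-72*427² - 4*427 + 12*(-174)² - 60*427*(-174)) = (-277406 - 71569) - (-72*182329 - 1708 + 12*30276 + 4457880) = -348975 - (-13127688 - 1708 + 363312 + 4457880) = -348975 - 1*(-8308204) = -348975 + 8308204 = 7959229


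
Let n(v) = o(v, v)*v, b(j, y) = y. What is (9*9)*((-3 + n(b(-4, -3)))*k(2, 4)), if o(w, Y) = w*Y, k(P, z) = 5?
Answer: -12150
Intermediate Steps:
o(w, Y) = Y*w
n(v) = v³ (n(v) = (v*v)*v = v²*v = v³)
(9*9)*((-3 + n(b(-4, -3)))*k(2, 4)) = (9*9)*((-3 + (-3)³)*5) = 81*((-3 - 27)*5) = 81*(-30*5) = 81*(-150) = -12150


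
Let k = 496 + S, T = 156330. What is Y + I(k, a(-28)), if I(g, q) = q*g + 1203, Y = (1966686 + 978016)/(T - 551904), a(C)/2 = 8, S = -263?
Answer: 973815346/197787 ≈ 4923.6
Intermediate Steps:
a(C) = 16 (a(C) = 2*8 = 16)
k = 233 (k = 496 - 263 = 233)
Y = -1472351/197787 (Y = (1966686 + 978016)/(156330 - 551904) = 2944702/(-395574) = 2944702*(-1/395574) = -1472351/197787 ≈ -7.4441)
I(g, q) = 1203 + g*q (I(g, q) = g*q + 1203 = 1203 + g*q)
Y + I(k, a(-28)) = -1472351/197787 + (1203 + 233*16) = -1472351/197787 + (1203 + 3728) = -1472351/197787 + 4931 = 973815346/197787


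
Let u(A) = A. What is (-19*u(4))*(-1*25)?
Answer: 1900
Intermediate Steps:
(-19*u(4))*(-1*25) = (-19*4)*(-1*25) = -76*(-25) = 1900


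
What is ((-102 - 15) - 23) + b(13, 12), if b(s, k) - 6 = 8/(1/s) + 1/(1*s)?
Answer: -389/13 ≈ -29.923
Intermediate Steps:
b(s, k) = 6 + 1/s + 8*s (b(s, k) = 6 + (8/(1/s) + 1/(1*s)) = 6 + (8*s + 1/s) = 6 + (1/s + 8*s) = 6 + 1/s + 8*s)
((-102 - 15) - 23) + b(13, 12) = ((-102 - 15) - 23) + (6 + 1/13 + 8*13) = (-117 - 23) + (6 + 1/13 + 104) = -140 + 1431/13 = -389/13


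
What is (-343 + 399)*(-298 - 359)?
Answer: -36792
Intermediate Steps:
(-343 + 399)*(-298 - 359) = 56*(-657) = -36792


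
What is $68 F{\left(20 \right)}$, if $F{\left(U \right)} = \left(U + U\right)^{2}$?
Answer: $108800$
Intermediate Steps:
$F{\left(U \right)} = 4 U^{2}$ ($F{\left(U \right)} = \left(2 U\right)^{2} = 4 U^{2}$)
$68 F{\left(20 \right)} = 68 \cdot 4 \cdot 20^{2} = 68 \cdot 4 \cdot 400 = 68 \cdot 1600 = 108800$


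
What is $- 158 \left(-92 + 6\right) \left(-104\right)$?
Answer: $-1413152$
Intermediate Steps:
$- 158 \left(-92 + 6\right) \left(-104\right) = \left(-158\right) \left(-86\right) \left(-104\right) = 13588 \left(-104\right) = -1413152$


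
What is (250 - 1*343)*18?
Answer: -1674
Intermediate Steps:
(250 - 1*343)*18 = (250 - 343)*18 = -93*18 = -1674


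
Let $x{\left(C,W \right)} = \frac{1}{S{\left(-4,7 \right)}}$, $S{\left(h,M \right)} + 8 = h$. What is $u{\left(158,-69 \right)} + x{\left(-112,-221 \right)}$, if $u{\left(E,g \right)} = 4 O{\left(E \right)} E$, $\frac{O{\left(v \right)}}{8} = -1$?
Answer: $- \frac{60673}{12} \approx -5056.1$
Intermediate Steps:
$S{\left(h,M \right)} = -8 + h$
$O{\left(v \right)} = -8$ ($O{\left(v \right)} = 8 \left(-1\right) = -8$)
$x{\left(C,W \right)} = - \frac{1}{12}$ ($x{\left(C,W \right)} = \frac{1}{-8 - 4} = \frac{1}{-12} = - \frac{1}{12}$)
$u{\left(E,g \right)} = - 32 E$ ($u{\left(E,g \right)} = 4 \left(-8\right) E = - 32 E$)
$u{\left(158,-69 \right)} + x{\left(-112,-221 \right)} = \left(-32\right) 158 - \frac{1}{12} = -5056 - \frac{1}{12} = - \frac{60673}{12}$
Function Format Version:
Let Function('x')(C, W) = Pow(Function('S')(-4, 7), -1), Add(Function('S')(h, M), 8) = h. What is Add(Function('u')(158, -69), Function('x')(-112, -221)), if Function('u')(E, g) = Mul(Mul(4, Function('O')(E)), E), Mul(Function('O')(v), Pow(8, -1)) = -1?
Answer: Rational(-60673, 12) ≈ -5056.1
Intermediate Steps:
Function('S')(h, M) = Add(-8, h)
Function('O')(v) = -8 (Function('O')(v) = Mul(8, -1) = -8)
Function('x')(C, W) = Rational(-1, 12) (Function('x')(C, W) = Pow(Add(-8, -4), -1) = Pow(-12, -1) = Rational(-1, 12))
Function('u')(E, g) = Mul(-32, E) (Function('u')(E, g) = Mul(Mul(4, -8), E) = Mul(-32, E))
Add(Function('u')(158, -69), Function('x')(-112, -221)) = Add(Mul(-32, 158), Rational(-1, 12)) = Add(-5056, Rational(-1, 12)) = Rational(-60673, 12)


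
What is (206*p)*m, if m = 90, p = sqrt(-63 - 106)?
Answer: 241020*I ≈ 2.4102e+5*I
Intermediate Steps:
p = 13*I (p = sqrt(-169) = 13*I ≈ 13.0*I)
(206*p)*m = (206*(13*I))*90 = (2678*I)*90 = 241020*I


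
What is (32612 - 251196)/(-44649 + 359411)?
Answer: -109292/157381 ≈ -0.69444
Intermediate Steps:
(32612 - 251196)/(-44649 + 359411) = -218584/314762 = -218584*1/314762 = -109292/157381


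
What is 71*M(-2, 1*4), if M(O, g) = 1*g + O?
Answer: 142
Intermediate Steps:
M(O, g) = O + g (M(O, g) = g + O = O + g)
71*M(-2, 1*4) = 71*(-2 + 1*4) = 71*(-2 + 4) = 71*2 = 142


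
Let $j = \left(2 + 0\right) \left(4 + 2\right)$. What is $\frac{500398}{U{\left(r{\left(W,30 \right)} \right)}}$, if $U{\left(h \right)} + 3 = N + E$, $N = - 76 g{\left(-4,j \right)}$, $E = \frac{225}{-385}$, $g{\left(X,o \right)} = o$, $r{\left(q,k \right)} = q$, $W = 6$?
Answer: $- \frac{19265323}{35250} \approx -546.53$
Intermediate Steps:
$j = 12$ ($j = 2 \cdot 6 = 12$)
$E = - \frac{45}{77}$ ($E = 225 \left(- \frac{1}{385}\right) = - \frac{45}{77} \approx -0.58442$)
$N = -912$ ($N = \left(-76\right) 12 = -912$)
$U{\left(h \right)} = - \frac{70500}{77}$ ($U{\left(h \right)} = -3 - \frac{70269}{77} = - \frac{70500}{77}$)
$\frac{500398}{U{\left(r{\left(W,30 \right)} \right)}} = \frac{500398}{- \frac{70500}{77}} = 500398 \left(- \frac{77}{70500}\right) = - \frac{19265323}{35250}$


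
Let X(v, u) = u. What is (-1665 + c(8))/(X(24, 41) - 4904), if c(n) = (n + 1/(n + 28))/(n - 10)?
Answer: 120169/350136 ≈ 0.34321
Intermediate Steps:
c(n) = (n + 1/(28 + n))/(-10 + n)
(-1665 + c(8))/(X(24, 41) - 4904) = (-1665 + (1 + 8**2 + 28*8)/(-280 + 8**2 + 18*8))/(41 - 4904) = (-1665 + (1 + 64 + 224)/(-280 + 64 + 144))/(-4863) = (-1665 + 289/(-72))*(-1/4863) = (-1665 - 1/72*289)*(-1/4863) = (-1665 - 289/72)*(-1/4863) = -120169/72*(-1/4863) = 120169/350136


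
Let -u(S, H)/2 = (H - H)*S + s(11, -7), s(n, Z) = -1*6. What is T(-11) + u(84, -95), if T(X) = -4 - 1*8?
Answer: 0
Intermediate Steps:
T(X) = -12 (T(X) = -4 - 8 = -12)
s(n, Z) = -6
u(S, H) = 12 (u(S, H) = -2*((H - H)*S - 6) = -2*(0*S - 6) = -2*(0 - 6) = -2*(-6) = 12)
T(-11) + u(84, -95) = -12 + 12 = 0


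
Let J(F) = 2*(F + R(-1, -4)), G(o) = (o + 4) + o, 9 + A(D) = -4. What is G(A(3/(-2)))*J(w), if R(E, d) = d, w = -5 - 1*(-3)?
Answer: 264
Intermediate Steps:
w = -2 (w = -5 + 3 = -2)
A(D) = -13 (A(D) = -9 - 4 = -13)
G(o) = 4 + 2*o (G(o) = (4 + o) + o = 4 + 2*o)
J(F) = -8 + 2*F (J(F) = 2*(F - 4) = 2*(-4 + F) = -8 + 2*F)
G(A(3/(-2)))*J(w) = (4 + 2*(-13))*(-8 + 2*(-2)) = (4 - 26)*(-8 - 4) = -22*(-12) = 264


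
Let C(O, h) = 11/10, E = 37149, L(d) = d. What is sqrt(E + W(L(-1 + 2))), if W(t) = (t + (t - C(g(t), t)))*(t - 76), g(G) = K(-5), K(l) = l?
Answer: sqrt(148326)/2 ≈ 192.57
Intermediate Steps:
g(G) = -5
C(O, h) = 11/10 (C(O, h) = 11*(1/10) = 11/10)
W(t) = (-76 + t)*(-11/10 + 2*t) (W(t) = (t + (t - 1*11/10))*(t - 76) = (t + (t - 11/10))*(-76 + t) = (t + (-11/10 + t))*(-76 + t) = (-11/10 + 2*t)*(-76 + t) = (-76 + t)*(-11/10 + 2*t))
sqrt(E + W(L(-1 + 2))) = sqrt(37149 + (418/5 + 2*(-1 + 2)**2 - 1531*(-1 + 2)/10)) = sqrt(37149 + (418/5 + 2*1**2 - 1531/10*1)) = sqrt(37149 + (418/5 + 2*1 - 1531/10)) = sqrt(37149 + (418/5 + 2 - 1531/10)) = sqrt(37149 - 135/2) = sqrt(74163/2) = sqrt(148326)/2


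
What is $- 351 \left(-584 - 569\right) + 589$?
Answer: $405292$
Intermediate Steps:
$- 351 \left(-584 - 569\right) + 589 = \left(-351\right) \left(-1153\right) + 589 = 404703 + 589 = 405292$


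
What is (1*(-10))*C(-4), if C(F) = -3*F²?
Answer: 480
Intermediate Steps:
(1*(-10))*C(-4) = (1*(-10))*(-3*(-4)²) = -(-30)*16 = -10*(-48) = 480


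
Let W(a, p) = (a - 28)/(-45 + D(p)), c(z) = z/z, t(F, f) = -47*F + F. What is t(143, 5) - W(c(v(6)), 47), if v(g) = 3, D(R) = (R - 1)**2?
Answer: -13623011/2071 ≈ -6578.0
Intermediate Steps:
t(F, f) = -46*F
D(R) = (-1 + R)**2
c(z) = 1
W(a, p) = (-28 + a)/(-45 + (-1 + p)**2) (W(a, p) = (a - 28)/(-45 + (-1 + p)**2) = (-28 + a)/(-45 + (-1 + p)**2))
t(143, 5) - W(c(v(6)), 47) = -46*143 - (-28 + 1)/(-45 + (-1 + 47)**2) = -6578 - (-27)/(-45 + 46**2) = -6578 - (-27)/(-45 + 2116) = -6578 - (-27)/2071 = -6578 - 1*(-27/2071) = -6578 + 27/2071 = -13623011/2071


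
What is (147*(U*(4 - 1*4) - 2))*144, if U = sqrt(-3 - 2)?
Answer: -42336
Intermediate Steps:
U = I*sqrt(5) (U = sqrt(-5) = I*sqrt(5) ≈ 2.2361*I)
(147*(U*(4 - 1*4) - 2))*144 = (147*((I*sqrt(5))*(4 - 1*4) - 2))*144 = (147*((I*sqrt(5))*(4 - 4) - 2))*144 = (147*((I*sqrt(5))*0 - 2))*144 = (147*(0 - 2))*144 = (147*(-2))*144 = -294*144 = -42336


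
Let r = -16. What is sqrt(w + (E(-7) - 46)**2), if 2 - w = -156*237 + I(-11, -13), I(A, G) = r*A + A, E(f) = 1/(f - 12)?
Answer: sqrt(14053674)/19 ≈ 197.31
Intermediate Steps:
E(f) = 1/(-12 + f)
I(A, G) = -15*A (I(A, G) = -16*A + A = -15*A)
w = 36809 (w = 2 - (-156*237 - 15*(-11)) = 2 - (-36972 + 165) = 2 - 1*(-36807) = 2 + 36807 = 36809)
sqrt(w + (E(-7) - 46)**2) = sqrt(36809 + (1/(-12 - 7) - 46)**2) = sqrt(36809 + (1/(-19) - 46)**2) = sqrt(36809 + (-1/19 - 46)**2) = sqrt(36809 + (-875/19)**2) = sqrt(36809 + 765625/361) = sqrt(14053674/361) = sqrt(14053674)/19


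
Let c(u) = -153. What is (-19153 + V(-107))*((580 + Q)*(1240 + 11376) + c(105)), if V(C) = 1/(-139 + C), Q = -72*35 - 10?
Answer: 942379628029/2 ≈ 4.7119e+11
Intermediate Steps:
Q = -2530 (Q = -2520 - 10 = -2530)
(-19153 + V(-107))*((580 + Q)*(1240 + 11376) + c(105)) = (-19153 + 1/(-139 - 107))*((580 - 2530)*(1240 + 11376) - 153) = (-19153 + 1/(-246))*(-1950*12616 - 153) = (-19153 - 1/246)*(-24601200 - 153) = -4711639/246*(-24601353) = 942379628029/2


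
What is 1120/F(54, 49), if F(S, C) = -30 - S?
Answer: -40/3 ≈ -13.333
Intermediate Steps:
1120/F(54, 49) = 1120/(-30 - 1*54) = 1120/(-30 - 54) = 1120/(-84) = 1120*(-1/84) = -40/3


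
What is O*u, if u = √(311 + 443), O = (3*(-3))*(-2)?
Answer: 18*√754 ≈ 494.26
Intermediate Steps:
O = 18 (O = -9*(-2) = 18)
u = √754 ≈ 27.459
O*u = 18*√754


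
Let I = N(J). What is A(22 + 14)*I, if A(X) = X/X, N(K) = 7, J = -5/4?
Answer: 7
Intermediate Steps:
J = -5/4 (J = -5*¼ = -5/4 ≈ -1.2500)
A(X) = 1
I = 7
A(22 + 14)*I = 1*7 = 7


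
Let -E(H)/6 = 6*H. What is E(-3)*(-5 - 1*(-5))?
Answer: 0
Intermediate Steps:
E(H) = -36*H
E(-3)*(-5 - 1*(-5)) = (-36*(-3))*(-5 - 1*(-5)) = 108*(-5 + 5) = 108*0 = 0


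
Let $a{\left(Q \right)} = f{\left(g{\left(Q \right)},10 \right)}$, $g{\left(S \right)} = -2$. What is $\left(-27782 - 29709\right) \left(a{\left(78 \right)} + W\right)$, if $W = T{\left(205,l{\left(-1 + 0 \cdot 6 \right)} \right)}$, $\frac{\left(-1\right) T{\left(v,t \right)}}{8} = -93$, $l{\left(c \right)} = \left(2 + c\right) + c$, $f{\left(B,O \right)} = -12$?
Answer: $-42083412$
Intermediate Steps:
$l{\left(c \right)} = 2 + 2 c$
$T{\left(v,t \right)} = 744$ ($T{\left(v,t \right)} = \left(-8\right) \left(-93\right) = 744$)
$a{\left(Q \right)} = -12$
$W = 744$
$\left(-27782 - 29709\right) \left(a{\left(78 \right)} + W\right) = \left(-27782 - 29709\right) \left(-12 + 744\right) = \left(-57491\right) 732 = -42083412$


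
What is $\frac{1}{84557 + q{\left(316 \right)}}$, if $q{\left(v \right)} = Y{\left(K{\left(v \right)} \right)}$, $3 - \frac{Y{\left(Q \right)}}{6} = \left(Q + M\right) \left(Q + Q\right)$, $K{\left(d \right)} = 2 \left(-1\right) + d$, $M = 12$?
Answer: $- \frac{1}{1143793} \approx -8.7428 \cdot 10^{-7}$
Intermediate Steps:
$K{\left(d \right)} = -2 + d$
$Y{\left(Q \right)} = 18 - 12 Q \left(12 + Q\right)$ ($Y{\left(Q \right)} = 18 - 6 \left(Q + 12\right) \left(Q + Q\right) = 18 - 6 \left(12 + Q\right) 2 Q = 18 - 6 \cdot 2 Q \left(12 + Q\right) = 18 - 12 Q \left(12 + Q\right)$)
$q{\left(v \right)} = 306 - 144 v - 12 \left(-2 + v\right)^{2}$ ($q{\left(v \right)} = 18 - 144 \left(-2 + v\right) - 12 \left(-2 + v\right)^{2} = 18 - \left(-288 + 144 v\right) - 12 \left(-2 + v\right)^{2} = 306 - 144 v - 12 \left(-2 + v\right)^{2}$)
$\frac{1}{84557 + q{\left(316 \right)}} = \frac{1}{84557 - \left(30078 + 1198272\right)} = \frac{1}{84557 - 1228350} = \frac{1}{-1143793} = - \frac{1}{1143793}$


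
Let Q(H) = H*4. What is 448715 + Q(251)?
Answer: 449719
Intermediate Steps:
Q(H) = 4*H
448715 + Q(251) = 448715 + 4*251 = 448715 + 1004 = 449719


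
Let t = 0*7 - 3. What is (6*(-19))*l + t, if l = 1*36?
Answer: -4107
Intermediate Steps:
t = -3 (t = 0 - 3 = -3)
l = 36
(6*(-19))*l + t = (6*(-19))*36 - 3 = -114*36 - 3 = -4104 - 3 = -4107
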